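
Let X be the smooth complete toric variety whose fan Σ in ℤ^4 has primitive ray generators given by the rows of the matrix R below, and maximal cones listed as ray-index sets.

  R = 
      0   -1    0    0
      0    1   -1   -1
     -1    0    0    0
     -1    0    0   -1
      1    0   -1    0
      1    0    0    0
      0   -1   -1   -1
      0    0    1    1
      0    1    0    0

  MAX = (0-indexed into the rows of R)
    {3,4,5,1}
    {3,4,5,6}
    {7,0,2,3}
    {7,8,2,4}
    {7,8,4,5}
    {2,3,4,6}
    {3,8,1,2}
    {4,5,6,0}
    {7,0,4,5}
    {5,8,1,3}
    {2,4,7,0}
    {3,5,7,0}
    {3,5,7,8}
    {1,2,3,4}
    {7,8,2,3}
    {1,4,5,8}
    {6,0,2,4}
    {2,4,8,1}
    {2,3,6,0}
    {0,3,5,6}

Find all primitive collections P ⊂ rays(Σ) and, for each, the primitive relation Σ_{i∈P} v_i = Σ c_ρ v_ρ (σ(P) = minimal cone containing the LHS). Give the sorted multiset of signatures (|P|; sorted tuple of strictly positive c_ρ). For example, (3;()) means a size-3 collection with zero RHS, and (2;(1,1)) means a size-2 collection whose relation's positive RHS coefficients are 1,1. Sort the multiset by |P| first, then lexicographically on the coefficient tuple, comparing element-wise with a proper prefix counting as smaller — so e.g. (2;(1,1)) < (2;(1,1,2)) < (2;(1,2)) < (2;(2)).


10 minimal non-faces of Δ(Σ) (on 9 rays):

  • {0,8}:  v_{0} + v_{8} = 0  ⟹  sig = (2;())
  • {2,5}:  v_{2} + v_{5} = 0  ⟹  sig = (2;())
  • {1,7}:  v_{1} + v_{7} = v_{8}  ⟹  sig = (2;(1))
  • {6,7}:  v_{6} + v_{7} = v_{0}  ⟹  sig = (2;(1))
  • {0,1}:  v_{0} + v_{1} = v_{3} + v_{4}  ⟹  sig = (2;(1,1))
  • {6,8}:  v_{6} + v_{8} = v_{3} + v_{4}  ⟹  sig = (2;(1,1))
  • {1,6}:  v_{1} + v_{6} = 2·v_{3} + 2·v_{4}  ⟹  sig = (2;(2,2))
  • {3,4,7}:  v_{3} + v_{4} + v_{7} = 0  ⟹  sig = (3;())
  • {0,3,4}:  v_{0} + v_{3} + v_{4} = v_{6}  ⟹  sig = (3;(1))
  • {3,4,8}:  v_{3} + v_{4} + v_{8} = v_{1}  ⟹  sig = (3;(1))

Sorted signature multiset PRS(X):
    |P|=2: 7 collections, coeffs (), (), (1), (1), (1,1), (1,1), (2,2)
    |P|=3: 3 collections, coeffs (), (1), (1)


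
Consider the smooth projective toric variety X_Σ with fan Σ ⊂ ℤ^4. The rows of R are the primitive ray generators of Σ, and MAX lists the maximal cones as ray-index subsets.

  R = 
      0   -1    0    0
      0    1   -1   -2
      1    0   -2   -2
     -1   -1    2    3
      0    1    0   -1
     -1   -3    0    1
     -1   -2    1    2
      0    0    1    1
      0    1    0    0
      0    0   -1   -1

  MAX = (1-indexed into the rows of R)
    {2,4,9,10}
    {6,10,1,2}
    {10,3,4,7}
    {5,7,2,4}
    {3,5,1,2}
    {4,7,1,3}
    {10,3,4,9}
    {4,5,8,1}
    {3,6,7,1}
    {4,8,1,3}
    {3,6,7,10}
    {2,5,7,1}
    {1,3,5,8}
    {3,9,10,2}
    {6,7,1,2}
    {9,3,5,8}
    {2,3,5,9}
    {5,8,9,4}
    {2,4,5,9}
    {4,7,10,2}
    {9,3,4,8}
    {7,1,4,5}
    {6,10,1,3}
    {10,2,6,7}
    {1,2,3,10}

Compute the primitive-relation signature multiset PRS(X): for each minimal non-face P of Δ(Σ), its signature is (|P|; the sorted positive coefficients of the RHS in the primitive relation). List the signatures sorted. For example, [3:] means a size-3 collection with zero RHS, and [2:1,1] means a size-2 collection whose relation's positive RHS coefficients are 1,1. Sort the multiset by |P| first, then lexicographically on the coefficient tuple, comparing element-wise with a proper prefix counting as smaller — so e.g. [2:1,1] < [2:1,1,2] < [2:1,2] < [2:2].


The 18 primitive collections of Σ (r=10, n=4):

  P={1,9}:  v_{1} + v_{9} = 0  so sig = [2:]
  P={8,10}:  v_{8} + v_{10} = 0  so sig = [2:]
  P={2,8}:  v_{2} + v_{8} = v_{5}  so sig = [2:1]
  P={5,10}:  v_{5} + v_{10} = v_{2}  so sig = [2:1]
  P={6,8}:  v_{6} + v_{8} = v_{1} + v_{7}  so sig = [2:1,1]
  P={6,9}:  v_{6} + v_{9} = v_{7} + v_{10}  so sig = [2:1,1]
  P={7,8}:  v_{7} + v_{8} = v_{1} + v_{4}  so sig = [2:1,1]
  P={7,9}:  v_{7} + v_{9} = v_{4} + v_{10}  so sig = [2:1,1]
  P={5,6}:  v_{5} + v_{6} = v_{1} + v_{2} + v_{7}  so sig = [2:1,1,1]
  P={4,6}:  v_{4} + v_{6} = 2·v_{7}  so sig = [2:2]
  P={3,4,5}:  v_{3} + v_{4} + v_{5} = 0  so sig = [3:]
  P={1,4,10}:  v_{1} + v_{4} + v_{10} = v_{7}  so sig = [3:1]
  P={1,7,10}:  v_{1} + v_{7} + v_{10} = v_{6}  so sig = [3:1]
  P={2,3,4}:  v_{2} + v_{3} + v_{4} = v_{10}  so sig = [3:1]
  P={1,2,4}:  v_{1} + v_{2} + v_{4} = v_{5} + v_{7}  so sig = [3:1,1]
  P={3,5,7}:  v_{3} + v_{5} + v_{7} = v_{1} + v_{10}  so sig = [3:1,1]
  P={2,3,7}:  v_{2} + v_{3} + v_{7} = v_{1} + 2·v_{10}  so sig = [3:1,2]
  P={2,3,6}:  v_{2} + v_{3} + v_{6} = 2·v_{1} + 3·v_{10}  so sig = [3:2,3]

Signatures (|P|; sorted positive RHS coefficients), sorted:
[[2:], [2:], [2:1], [2:1], [2:1,1], [2:1,1], [2:1,1], [2:1,1], [2:1,1,1], [2:2], [3:], [3:1], [3:1], [3:1], [3:1,1], [3:1,1], [3:1,2], [3:2,3]]


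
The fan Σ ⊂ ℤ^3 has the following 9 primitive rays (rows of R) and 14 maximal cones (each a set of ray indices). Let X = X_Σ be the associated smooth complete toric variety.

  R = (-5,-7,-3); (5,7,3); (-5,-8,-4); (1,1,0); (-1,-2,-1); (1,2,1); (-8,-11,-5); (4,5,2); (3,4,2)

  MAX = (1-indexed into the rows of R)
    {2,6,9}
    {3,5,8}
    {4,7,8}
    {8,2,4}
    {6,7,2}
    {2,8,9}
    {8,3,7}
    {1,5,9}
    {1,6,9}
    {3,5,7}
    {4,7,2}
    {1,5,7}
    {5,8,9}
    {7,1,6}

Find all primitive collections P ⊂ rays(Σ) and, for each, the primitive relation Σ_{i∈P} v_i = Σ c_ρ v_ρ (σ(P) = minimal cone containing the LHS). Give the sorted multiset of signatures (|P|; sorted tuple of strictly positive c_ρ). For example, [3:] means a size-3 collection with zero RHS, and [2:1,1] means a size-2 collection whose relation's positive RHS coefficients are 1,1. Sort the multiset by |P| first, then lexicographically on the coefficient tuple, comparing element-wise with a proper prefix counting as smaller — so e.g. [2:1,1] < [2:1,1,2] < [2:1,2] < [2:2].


17 minimal non-faces of Δ(Σ) (on 9 rays):

  {1,2}:  v_{1} + v_{2} = 0  so sig = [2:]
  {5,6}:  v_{5} + v_{6} = 0  so sig = [2:]
  {1,8}:  v_{1} + v_{8} = v_{5}  so sig = [2:1]
  {2,5}:  v_{2} + v_{5} = v_{8}  so sig = [2:1]
  {4,9}:  v_{4} + v_{9} = v_{8}  so sig = [2:1]
  {6,8}:  v_{6} + v_{8} = v_{2}  so sig = [2:1]
  {7,9}:  v_{7} + v_{9} = v_{1}  so sig = [2:1]
  {1,4}:  v_{1} + v_{4} = v_{7} + v_{8}  so sig = [2:1,1]
  {3,6}:  v_{3} + v_{6} = v_{7} + v_{8}  so sig = [2:1,1]
  {1,3}:  v_{1} + v_{3} = 2·v_{5} + v_{7}  so sig = [2:1,2]
  {2,3}:  v_{2} + v_{3} = v_{7} + 2·v_{8}  so sig = [2:1,2]
  {4,5}:  v_{4} + v_{5} = v_{7} + 2·v_{8}  so sig = [2:1,2]
  {4,6}:  v_{4} + v_{6} = 2·v_{2} + v_{7}  so sig = [2:1,2]
  {3,9}:  v_{3} + v_{9} = 2·v_{5}  so sig = [2:2]
  {3,4}:  v_{3} + v_{4} = 2·v_{7} + 3·v_{8}  so sig = [2:2,3]
  {2,7,8}:  v_{2} + v_{7} + v_{8} = v_{4}  so sig = [3:1]
  {5,7,8}:  v_{5} + v_{7} + v_{8} = v_{3}  so sig = [3:1]

Hence PRS(X_Σ) =
    [2:]
    [2:]
    [2:1]
    [2:1]
    [2:1]
    [2:1]
    [2:1]
    [2:1,1]
    [2:1,1]
    [2:1,2]
    [2:1,2]
    [2:1,2]
    [2:1,2]
    [2:2]
    [2:2,3]
    [3:1]
    [3:1]


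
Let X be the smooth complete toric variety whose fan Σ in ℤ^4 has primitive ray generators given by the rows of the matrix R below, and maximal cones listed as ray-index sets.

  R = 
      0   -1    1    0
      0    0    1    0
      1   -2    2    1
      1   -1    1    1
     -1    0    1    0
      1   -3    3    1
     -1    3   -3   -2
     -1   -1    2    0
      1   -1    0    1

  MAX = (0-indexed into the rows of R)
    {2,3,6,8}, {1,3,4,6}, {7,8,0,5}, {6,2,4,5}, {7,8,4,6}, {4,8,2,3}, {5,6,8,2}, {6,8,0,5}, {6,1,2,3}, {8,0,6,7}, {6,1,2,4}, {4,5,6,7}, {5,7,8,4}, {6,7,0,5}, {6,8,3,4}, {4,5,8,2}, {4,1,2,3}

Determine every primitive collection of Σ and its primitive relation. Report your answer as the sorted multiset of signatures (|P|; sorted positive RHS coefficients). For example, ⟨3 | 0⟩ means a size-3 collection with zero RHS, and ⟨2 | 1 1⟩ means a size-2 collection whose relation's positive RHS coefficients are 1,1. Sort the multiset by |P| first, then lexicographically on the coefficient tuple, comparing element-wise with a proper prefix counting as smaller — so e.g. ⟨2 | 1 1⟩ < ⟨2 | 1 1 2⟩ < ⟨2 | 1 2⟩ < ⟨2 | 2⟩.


Minimal non-faces — 14 found among 9 rays, 17 max cones:

  P = {0,2}:  v_{0} + v_{2} = v_{5}  ⇒ sig = ⟨2 | 1⟩
  P = {0,3}:  v_{0} + v_{3} = v_{2}  ⇒ sig = ⟨2 | 1⟩
  P = {0,4}:  v_{0} + v_{4} = v_{7}  ⇒ sig = ⟨2 | 1⟩
  P = {1,8}:  v_{1} + v_{8} = v_{3}  ⇒ sig = ⟨2 | 1⟩
  P = {2,7}:  v_{2} + v_{7} = v_{4} + v_{5}  ⇒ sig = ⟨2 | 1 1⟩
  P = {3,7}:  v_{3} + v_{7} = v_{2} + v_{4}  ⇒ sig = ⟨2 | 1 1⟩
  P = {0,1}:  v_{0} + v_{1} = 2·v_{2} + v_{4} + v_{6}  ⇒ sig = ⟨2 | 1 1 2⟩
  P = {1,5}:  v_{1} + v_{5} = 3·v_{2} + v_{4} + v_{6}  ⇒ sig = ⟨2 | 1 1 3⟩
  P = {1,7}:  v_{1} + v_{7} = 2·v_{2} + 2·v_{4} + v_{6}  ⇒ sig = ⟨2 | 1 2 2⟩
  P = {3,5}:  v_{3} + v_{5} = 2·v_{2}  ⇒ sig = ⟨2 | 2⟩
  P = {2,4,6,8}:  v_{2} + v_{4} + v_{6} + v_{8} = 0  ⇒ sig = ⟨4 | 0⟩
  P = {2,3,4,6}:  v_{2} + v_{3} + v_{4} + v_{6} = v_{1}  ⇒ sig = ⟨4 | 1⟩
  P = {4,5,6,8}:  v_{4} + v_{5} + v_{6} + v_{8} = v_{0}  ⇒ sig = ⟨4 | 1⟩
  P = {5,6,7,8}:  v_{5} + v_{6} + v_{7} + v_{8} = 2·v_{0}  ⇒ sig = ⟨4 | 2⟩

Sorted signature multiset PRS(X):
    ⟨2 | 1⟩
    ⟨2 | 1⟩
    ⟨2 | 1⟩
    ⟨2 | 1⟩
    ⟨2 | 1 1⟩
    ⟨2 | 1 1⟩
    ⟨2 | 1 1 2⟩
    ⟨2 | 1 1 3⟩
    ⟨2 | 1 2 2⟩
    ⟨2 | 2⟩
    ⟨4 | 0⟩
    ⟨4 | 1⟩
    ⟨4 | 1⟩
    ⟨4 | 2⟩


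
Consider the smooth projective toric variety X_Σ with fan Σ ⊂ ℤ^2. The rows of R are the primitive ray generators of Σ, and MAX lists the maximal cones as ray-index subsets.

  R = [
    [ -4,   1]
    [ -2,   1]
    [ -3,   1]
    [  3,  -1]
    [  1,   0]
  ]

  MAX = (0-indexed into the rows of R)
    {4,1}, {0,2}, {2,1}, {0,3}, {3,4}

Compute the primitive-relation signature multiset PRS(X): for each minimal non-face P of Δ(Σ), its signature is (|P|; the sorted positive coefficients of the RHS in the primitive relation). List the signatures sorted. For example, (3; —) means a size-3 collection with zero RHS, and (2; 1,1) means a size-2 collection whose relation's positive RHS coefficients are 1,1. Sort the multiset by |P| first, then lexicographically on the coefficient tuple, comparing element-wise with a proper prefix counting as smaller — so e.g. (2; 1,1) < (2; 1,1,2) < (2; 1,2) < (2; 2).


Primitive collections (5):

  P={2,3}:  v_{2} + v_{3} = 0 ; sig = (2; —)
  P={0,4}:  v_{0} + v_{4} = v_{2} ; sig = (2; 1)
  P={1,3}:  v_{1} + v_{3} = v_{4} ; sig = (2; 1)
  P={2,4}:  v_{2} + v_{4} = v_{1} ; sig = (2; 1)
  P={0,1}:  v_{0} + v_{1} = 2·v_{2} ; sig = (2; 2)

Sorted signature multiset PRS(X):
    (2; —)
    (2; 1)
    (2; 1)
    (2; 1)
    (2; 2)


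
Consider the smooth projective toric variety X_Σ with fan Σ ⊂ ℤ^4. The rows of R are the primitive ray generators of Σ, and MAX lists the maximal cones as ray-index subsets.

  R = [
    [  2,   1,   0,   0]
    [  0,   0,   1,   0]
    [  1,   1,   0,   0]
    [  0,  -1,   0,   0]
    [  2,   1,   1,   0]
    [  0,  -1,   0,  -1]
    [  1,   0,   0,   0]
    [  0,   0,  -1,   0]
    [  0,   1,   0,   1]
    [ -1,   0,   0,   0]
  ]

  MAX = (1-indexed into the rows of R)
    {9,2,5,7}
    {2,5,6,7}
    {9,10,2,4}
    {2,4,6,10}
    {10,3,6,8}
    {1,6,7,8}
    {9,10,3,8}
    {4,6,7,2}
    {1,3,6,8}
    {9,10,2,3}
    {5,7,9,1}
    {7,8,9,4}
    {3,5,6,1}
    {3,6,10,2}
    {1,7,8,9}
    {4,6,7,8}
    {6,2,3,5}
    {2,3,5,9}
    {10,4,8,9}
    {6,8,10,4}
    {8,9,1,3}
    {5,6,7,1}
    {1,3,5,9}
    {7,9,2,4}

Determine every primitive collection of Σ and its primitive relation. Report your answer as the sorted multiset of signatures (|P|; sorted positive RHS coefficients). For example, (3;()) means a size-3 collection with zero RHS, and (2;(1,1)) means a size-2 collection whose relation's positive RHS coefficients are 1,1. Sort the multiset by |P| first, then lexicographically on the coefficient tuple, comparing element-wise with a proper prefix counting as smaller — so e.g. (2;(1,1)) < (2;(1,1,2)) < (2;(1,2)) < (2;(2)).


11 collections generate NE(X_Σ); each relation:

  • {2,8}:  v_{2} + v_{8} = 0 ; sig = (2;())
  • {6,9}:  v_{6} + v_{9} = 0 ; sig = (2;())
  • {7,10}:  v_{7} + v_{10} = 0 ; sig = (2;())
  • {1,2}:  v_{1} + v_{2} = v_{5} ; sig = (2;(1))
  • {1,10}:  v_{1} + v_{10} = v_{3} ; sig = (2;(1))
  • {3,4}:  v_{3} + v_{4} = v_{7} ; sig = (2;(1))
  • {3,7}:  v_{3} + v_{7} = v_{1} ; sig = (2;(1))
  • {5,8}:  v_{5} + v_{8} = v_{1} ; sig = (2;(1))
  • {5,10}:  v_{5} + v_{10} = v_{2} + v_{3} ; sig = (2;(1,1))
  • {4,5}:  v_{4} + v_{5} = v_{2} + 2·v_{7} ; sig = (2;(1,2))
  • {1,4}:  v_{1} + v_{4} = 2·v_{7} ; sig = (2;(2))

Sorted signature multiset PRS(X):
{ (2;()) ×3,  (2;(1)) ×5,  (2;(1,1)),  (2;(1,2)),  (2;(2)) }


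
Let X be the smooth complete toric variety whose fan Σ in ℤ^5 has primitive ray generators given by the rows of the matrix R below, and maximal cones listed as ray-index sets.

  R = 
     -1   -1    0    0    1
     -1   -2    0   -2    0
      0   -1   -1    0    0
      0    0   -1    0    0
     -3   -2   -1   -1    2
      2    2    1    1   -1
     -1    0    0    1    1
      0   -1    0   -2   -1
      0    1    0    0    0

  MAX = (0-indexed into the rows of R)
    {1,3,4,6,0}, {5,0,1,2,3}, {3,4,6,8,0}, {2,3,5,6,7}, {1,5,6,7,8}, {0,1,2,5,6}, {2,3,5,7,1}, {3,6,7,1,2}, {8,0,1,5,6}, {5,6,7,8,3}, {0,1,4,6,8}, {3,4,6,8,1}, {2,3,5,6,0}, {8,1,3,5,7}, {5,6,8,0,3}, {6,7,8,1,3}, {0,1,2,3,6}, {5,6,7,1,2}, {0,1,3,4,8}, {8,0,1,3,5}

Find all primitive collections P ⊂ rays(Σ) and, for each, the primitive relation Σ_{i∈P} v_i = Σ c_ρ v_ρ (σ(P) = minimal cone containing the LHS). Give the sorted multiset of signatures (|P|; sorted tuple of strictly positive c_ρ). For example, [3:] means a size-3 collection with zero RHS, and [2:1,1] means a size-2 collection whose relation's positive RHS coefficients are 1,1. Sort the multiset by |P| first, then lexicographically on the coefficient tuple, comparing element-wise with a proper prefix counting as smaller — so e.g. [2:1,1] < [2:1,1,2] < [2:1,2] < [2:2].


Σ has 7 primitive collections:

  P={0,7}:  v_{0} + v_{7} = v_{1}  ⟹  sig = [2:1]
  P={2,8}:  v_{2} + v_{8} = v_{3}  ⟹  sig = [2:1]
  P={4,5}:  v_{4} + v_{5} = v_{0} + v_{8}  ⟹  sig = [2:1,1]
  P={2,4}:  v_{2} + v_{4} = v_{0} + v_{1} + 2·v_{3} + v_{6}  ⟹  sig = [2:1,1,1,2]
  P={4,7}:  v_{4} + v_{7} = 2·v_{1} + v_{3} + v_{6} + v_{8}  ⟹  sig = [2:1,1,1,2]
  P={1,3,5,6}:  v_{1} + v_{3} + v_{5} + v_{6} = 0  ⟹  sig = [4:]
  P={0,1,3,6,8}:  v_{0} + v_{1} + v_{3} + v_{6} + v_{8} = v_{4}  ⟹  sig = [5:1]

Sorted signature multiset PRS(X):
    |P|=2: 5 collections, coeffs (1), (1), (1,1), (1,1,1,2), (1,1,1,2)
    |P|=4: 1 collection, coeffs ()
    |P|=5: 1 collection, coeffs (1)


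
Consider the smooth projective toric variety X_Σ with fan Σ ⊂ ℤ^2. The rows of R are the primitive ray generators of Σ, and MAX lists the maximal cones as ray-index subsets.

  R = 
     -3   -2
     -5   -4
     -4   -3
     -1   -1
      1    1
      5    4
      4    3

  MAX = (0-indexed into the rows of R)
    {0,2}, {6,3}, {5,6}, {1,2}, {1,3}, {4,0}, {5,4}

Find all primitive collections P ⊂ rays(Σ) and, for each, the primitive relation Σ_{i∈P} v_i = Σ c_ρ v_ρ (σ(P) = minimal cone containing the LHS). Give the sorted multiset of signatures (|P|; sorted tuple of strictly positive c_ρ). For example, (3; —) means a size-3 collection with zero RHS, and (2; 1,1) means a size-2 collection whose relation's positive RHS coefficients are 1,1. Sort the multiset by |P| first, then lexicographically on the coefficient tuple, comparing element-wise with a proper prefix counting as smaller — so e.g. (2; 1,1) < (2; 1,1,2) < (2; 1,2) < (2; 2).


The 14 primitive collections of Σ (r=7, n=2):

  • {1,5}:  v_{1} + v_{5} = 0  →  sig = (2; —)
  • {2,6}:  v_{2} + v_{6} = 0  →  sig = (2; —)
  • {3,4}:  v_{3} + v_{4} = 0  →  sig = (2; —)
  • {0,3}:  v_{0} + v_{3} = v_{2}  →  sig = (2; 1)
  • {0,6}:  v_{0} + v_{6} = v_{4}  →  sig = (2; 1)
  • {1,4}:  v_{1} + v_{4} = v_{2}  →  sig = (2; 1)
  • {1,6}:  v_{1} + v_{6} = v_{3}  →  sig = (2; 1)
  • {2,3}:  v_{2} + v_{3} = v_{1}  →  sig = (2; 1)
  • {2,4}:  v_{2} + v_{4} = v_{0}  →  sig = (2; 1)
  • {2,5}:  v_{2} + v_{5} = v_{4}  →  sig = (2; 1)
  • {3,5}:  v_{3} + v_{5} = v_{6}  →  sig = (2; 1)
  • {4,6}:  v_{4} + v_{6} = v_{5}  →  sig = (2; 1)
  • {0,1}:  v_{0} + v_{1} = 2·v_{2}  →  sig = (2; 2)
  • {0,5}:  v_{0} + v_{5} = 2·v_{4}  →  sig = (2; 2)

Sorted signature multiset PRS(X):
    (2; —)
    (2; —)
    (2; —)
    (2; 1)
    (2; 1)
    (2; 1)
    (2; 1)
    (2; 1)
    (2; 1)
    (2; 1)
    (2; 1)
    (2; 1)
    (2; 2)
    (2; 2)


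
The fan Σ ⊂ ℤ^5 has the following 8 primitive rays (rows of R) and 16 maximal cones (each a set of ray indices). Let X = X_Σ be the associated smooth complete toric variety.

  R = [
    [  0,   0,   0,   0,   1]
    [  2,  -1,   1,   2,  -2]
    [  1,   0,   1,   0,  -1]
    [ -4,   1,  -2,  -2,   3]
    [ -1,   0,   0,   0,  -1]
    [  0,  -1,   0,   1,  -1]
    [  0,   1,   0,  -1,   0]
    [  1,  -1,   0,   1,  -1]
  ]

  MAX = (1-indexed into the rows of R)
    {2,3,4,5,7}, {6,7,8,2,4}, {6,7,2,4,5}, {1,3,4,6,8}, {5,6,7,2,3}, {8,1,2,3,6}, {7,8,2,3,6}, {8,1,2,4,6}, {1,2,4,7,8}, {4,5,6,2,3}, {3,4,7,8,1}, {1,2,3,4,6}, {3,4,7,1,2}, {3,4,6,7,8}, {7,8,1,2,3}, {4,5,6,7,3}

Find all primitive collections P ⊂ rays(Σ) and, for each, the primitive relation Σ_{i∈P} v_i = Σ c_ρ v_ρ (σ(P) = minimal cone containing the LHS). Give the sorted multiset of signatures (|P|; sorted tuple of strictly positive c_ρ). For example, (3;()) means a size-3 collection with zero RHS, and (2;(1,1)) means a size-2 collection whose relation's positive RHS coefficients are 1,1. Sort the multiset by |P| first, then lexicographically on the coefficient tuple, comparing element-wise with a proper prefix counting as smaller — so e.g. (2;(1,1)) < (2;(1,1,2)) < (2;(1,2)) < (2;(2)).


Primitive collections (5):

  • {1,5}:  v_{1} + v_{5} = v_{2} + v_{3} + v_{4}  ⟹  sig = (2;(1,1,1))
  • {5,8}:  v_{5} + v_{8} = 2·v_{6} + v_{7}  ⟹  sig = (2;(1,2))
  • {1,6,7}:  v_{1} + v_{6} + v_{7} = 0  ⟹  sig = (3;())
  • {2,3,4,8}:  v_{2} + v_{3} + v_{4} + v_{8} = v_{6}  ⟹  sig = (4;(1))
  • {2,3,4,6,7}:  v_{2} + v_{3} + v_{4} + v_{6} + v_{7} = v_{5}  ⟹  sig = (5;(1))

Hence PRS(X_Σ) =
[(2;(1,1,1)), (2;(1,2)), (3;()), (4;(1)), (5;(1))]


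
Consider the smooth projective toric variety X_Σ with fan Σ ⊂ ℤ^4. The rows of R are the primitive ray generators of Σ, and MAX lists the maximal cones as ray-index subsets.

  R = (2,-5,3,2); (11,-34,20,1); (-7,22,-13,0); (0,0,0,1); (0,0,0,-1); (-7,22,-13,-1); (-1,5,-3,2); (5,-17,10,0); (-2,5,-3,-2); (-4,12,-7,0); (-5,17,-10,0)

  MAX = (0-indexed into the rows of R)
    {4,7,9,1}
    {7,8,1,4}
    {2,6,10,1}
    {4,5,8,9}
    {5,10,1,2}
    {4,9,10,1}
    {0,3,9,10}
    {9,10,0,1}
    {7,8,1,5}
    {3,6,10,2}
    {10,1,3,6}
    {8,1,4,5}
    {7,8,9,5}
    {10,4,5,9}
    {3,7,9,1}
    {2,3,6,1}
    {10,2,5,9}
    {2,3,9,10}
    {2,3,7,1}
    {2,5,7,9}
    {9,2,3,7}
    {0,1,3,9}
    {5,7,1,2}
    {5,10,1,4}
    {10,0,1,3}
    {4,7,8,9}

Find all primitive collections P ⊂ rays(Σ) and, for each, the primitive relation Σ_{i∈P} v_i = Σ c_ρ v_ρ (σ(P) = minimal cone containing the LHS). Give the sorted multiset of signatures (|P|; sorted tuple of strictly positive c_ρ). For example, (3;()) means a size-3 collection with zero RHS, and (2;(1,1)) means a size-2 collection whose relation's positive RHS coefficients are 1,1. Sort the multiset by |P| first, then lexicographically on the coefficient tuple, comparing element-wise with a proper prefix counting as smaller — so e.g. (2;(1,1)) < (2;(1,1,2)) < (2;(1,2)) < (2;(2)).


|primitive collections| = 24. Relations:

  P = {0,8}:  v_{0} + v_{8} = 0  ⟹  sig = (2;())
  P = {3,4}:  v_{3} + v_{4} = 0  ⟹  sig = (2;())
  P = {7,10}:  v_{7} + v_{10} = 0  ⟹  sig = (2;())
  P = {2,4}:  v_{2} + v_{4} = v_{5}  ⟹  sig = (2;(1))
  P = {3,5}:  v_{3} + v_{5} = v_{2}  ⟹  sig = (2;(1))
  P = {0,5}:  v_{0} + v_{5} = v_{3} + v_{10}  ⟹  sig = (2;(1,1))
  P = {3,8}:  v_{3} + v_{8} = v_{5} + v_{7}  ⟹  sig = (2;(1,1))
  P = {8,10}:  v_{8} + v_{10} = v_{4} + v_{5}  ⟹  sig = (2;(1,1))
  P = {0,4}:  v_{0} + v_{4} = v_{1} + v_{9} + v_{10}  ⟹  sig = (2;(1,1,1))
  P = {0,7}:  v_{0} + v_{7} = v_{1} + v_{3} + v_{9}  ⟹  sig = (2;(1,1,1))
  P = {4,6}:  v_{4} + v_{6} = v_{1} + v_{2} + v_{10}  ⟹  sig = (2;(1,1,1))
  P = {6,7}:  v_{6} + v_{7} = v_{1} + v_{2} + v_{3}  ⟹  sig = (2;(1,1,1))
  P = {6,8}:  v_{6} + v_{8} = v_{1} + v_{2} + v_{5}  ⟹  sig = (2;(1,1,1))
  P = {5,6}:  v_{5} + v_{6} = v_{1} + 2·v_{2} + v_{10}  ⟹  sig = (2;(1,1,2))
  P = {0,2}:  v_{0} + v_{2} = 2·v_{3} + v_{10}  ⟹  sig = (2;(1,2))
  P = {2,8}:  v_{2} + v_{8} = 2·v_{5} + v_{7}  ⟹  sig = (2;(1,2))
  P = {6,9}:  v_{6} + v_{9} = 2·v_{3} + v_{10}  ⟹  sig = (2;(1,2))
  P = {0,6}:  v_{0} + v_{6} = v_{1} + 3·v_{3} + 2·v_{10}  ⟹  sig = (2;(1,2,3))
  P = {1,5,9}:  v_{1} + v_{5} + v_{9} = 0  ⟹  sig = (3;())
  P = {1,2,9}:  v_{1} + v_{2} + v_{9} = v_{3}  ⟹  sig = (3;(1))
  P = {4,5,7}:  v_{4} + v_{5} + v_{7} = v_{8}  ⟹  sig = (3;(1))
  P = {1,8,9}:  v_{1} + v_{8} + v_{9} = v_{4} + v_{7}  ⟹  sig = (3;(1,1))
  P = {1,2,3,10}:  v_{1} + v_{2} + v_{3} + v_{10} = v_{6}  ⟹  sig = (4;(1))
  P = {1,3,9,10}:  v_{1} + v_{3} + v_{9} + v_{10} = v_{0}  ⟹  sig = (4;(1))

Sorted signature multiset PRS(X):
{ (2;()) ×3,  (2;(1)) ×2,  (2;(1,1)) ×3,  (2;(1,1,1)) ×5,  (2;(1,1,2)),  (2;(1,2)) ×3,  (2;(1,2,3)),  (3;()),  (3;(1)) ×2,  (3;(1,1)),  (4;(1)) ×2 }


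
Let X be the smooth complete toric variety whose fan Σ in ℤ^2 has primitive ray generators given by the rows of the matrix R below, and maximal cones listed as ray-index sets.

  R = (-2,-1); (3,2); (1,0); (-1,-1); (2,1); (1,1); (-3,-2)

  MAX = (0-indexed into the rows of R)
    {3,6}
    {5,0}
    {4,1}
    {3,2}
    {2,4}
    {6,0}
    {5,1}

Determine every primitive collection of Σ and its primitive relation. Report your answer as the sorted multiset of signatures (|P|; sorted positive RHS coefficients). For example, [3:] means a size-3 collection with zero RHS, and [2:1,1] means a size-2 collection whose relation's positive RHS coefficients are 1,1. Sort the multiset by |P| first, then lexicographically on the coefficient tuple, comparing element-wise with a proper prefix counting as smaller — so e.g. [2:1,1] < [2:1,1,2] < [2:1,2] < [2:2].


14 minimal non-faces of Δ(Σ) (on 7 rays):

  P={0,4}:  v_{0} + v_{4} = 0  ⟹  sig = [2:]
  P={1,6}:  v_{1} + v_{6} = 0  ⟹  sig = [2:]
  P={3,5}:  v_{3} + v_{5} = 0  ⟹  sig = [2:]
  P={0,1}:  v_{0} + v_{1} = v_{5}  ⟹  sig = [2:1]
  P={0,2}:  v_{0} + v_{2} = v_{3}  ⟹  sig = [2:1]
  P={0,3}:  v_{0} + v_{3} = v_{6}  ⟹  sig = [2:1]
  P={1,3}:  v_{1} + v_{3} = v_{4}  ⟹  sig = [2:1]
  P={2,5}:  v_{2} + v_{5} = v_{4}  ⟹  sig = [2:1]
  P={3,4}:  v_{3} + v_{4} = v_{2}  ⟹  sig = [2:1]
  P={4,5}:  v_{4} + v_{5} = v_{1}  ⟹  sig = [2:1]
  P={4,6}:  v_{4} + v_{6} = v_{3}  ⟹  sig = [2:1]
  P={5,6}:  v_{5} + v_{6} = v_{0}  ⟹  sig = [2:1]
  P={1,2}:  v_{1} + v_{2} = 2·v_{4}  ⟹  sig = [2:2]
  P={2,6}:  v_{2} + v_{6} = 2·v_{3}  ⟹  sig = [2:2]

so the primitive-relation signature multiset is
{ [2:] ×3,  [2:1] ×9,  [2:2] ×2 }


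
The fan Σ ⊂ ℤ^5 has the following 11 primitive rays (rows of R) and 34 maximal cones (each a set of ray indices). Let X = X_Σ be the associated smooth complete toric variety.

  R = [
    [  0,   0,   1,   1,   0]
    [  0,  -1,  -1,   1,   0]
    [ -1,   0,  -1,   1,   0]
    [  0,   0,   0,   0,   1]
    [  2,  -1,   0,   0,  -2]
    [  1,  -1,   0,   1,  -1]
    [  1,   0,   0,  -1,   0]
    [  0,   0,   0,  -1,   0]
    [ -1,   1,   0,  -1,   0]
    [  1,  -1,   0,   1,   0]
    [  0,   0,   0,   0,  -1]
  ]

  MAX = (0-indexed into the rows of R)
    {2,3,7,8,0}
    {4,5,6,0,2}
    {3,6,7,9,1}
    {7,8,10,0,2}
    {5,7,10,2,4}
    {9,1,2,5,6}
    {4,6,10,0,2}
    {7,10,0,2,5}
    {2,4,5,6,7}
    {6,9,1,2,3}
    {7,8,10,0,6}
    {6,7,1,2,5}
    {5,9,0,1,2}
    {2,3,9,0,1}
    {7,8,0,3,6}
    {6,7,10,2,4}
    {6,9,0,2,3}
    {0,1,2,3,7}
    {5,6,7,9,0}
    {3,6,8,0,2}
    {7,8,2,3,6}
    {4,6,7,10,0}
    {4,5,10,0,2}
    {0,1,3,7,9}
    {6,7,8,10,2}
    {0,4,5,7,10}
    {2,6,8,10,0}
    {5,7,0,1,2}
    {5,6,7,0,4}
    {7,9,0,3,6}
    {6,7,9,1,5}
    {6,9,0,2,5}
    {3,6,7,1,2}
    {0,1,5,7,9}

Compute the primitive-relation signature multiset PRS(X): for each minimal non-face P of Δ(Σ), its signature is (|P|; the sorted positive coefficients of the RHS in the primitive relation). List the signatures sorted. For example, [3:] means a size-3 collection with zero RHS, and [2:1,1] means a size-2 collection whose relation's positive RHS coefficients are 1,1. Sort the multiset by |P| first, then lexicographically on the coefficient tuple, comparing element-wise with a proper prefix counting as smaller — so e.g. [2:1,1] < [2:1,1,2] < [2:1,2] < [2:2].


Δ(Σ) — 11 vertices, 16 min non-faces:

  • {3,10}:  v_{3} + v_{10} = 0  ⇒ sig = [2:]
  • {8,9}:  v_{8} + v_{9} = 0  ⇒ sig = [2:]
  • {3,5}:  v_{3} + v_{5} = v_{9}  ⇒ sig = [2:1]
  • {5,8}:  v_{5} + v_{8} = v_{10}  ⇒ sig = [2:1]
  • {9,10}:  v_{9} + v_{10} = v_{5}  ⇒ sig = [2:1]
  • {1,8}:  v_{1} + v_{8} = v_{2} + v_{7}  ⇒ sig = [2:1,1]
  • {3,4}:  v_{3} + v_{4} = v_{5} + v_{6}  ⇒ sig = [2:1,1]
  • {1,10}:  v_{1} + v_{10} = v_{2} + v_{5} + v_{7}  ⇒ sig = [2:1,1,1]
  • {1,4}:  v_{1} + v_{4} = v_{2} + 2·v_{5} + v_{6} + v_{7}  ⇒ sig = [2:1,1,1,2]
  • {4,8}:  v_{4} + v_{8} = v_{6} + 2·v_{10}  ⇒ sig = [2:1,2]
  • {4,9}:  v_{4} + v_{9} = 2·v_{5} + v_{6}  ⇒ sig = [2:1,2]
  • {0,1,6}:  v_{0} + v_{1} + v_{6} = v_{9}  ⇒ sig = [3:1]
  • {2,7,9}:  v_{2} + v_{7} + v_{9} = v_{1}  ⇒ sig = [3:1]
  • {5,6,10}:  v_{5} + v_{6} + v_{10} = v_{4}  ⇒ sig = [3:1]
  • {0,2,6,7}:  v_{0} + v_{2} + v_{6} + v_{7} = 0  ⇒ sig = [4:]
  • {0,2,4,7}:  v_{0} + v_{2} + v_{4} + v_{7} = v_{5} + v_{10}  ⇒ sig = [4:1,1]

Hence PRS(X_Σ) =
{ [2:] ×2,  [2:1] ×3,  [2:1,1] ×2,  [2:1,1,1],  [2:1,1,1,2],  [2:1,2] ×2,  [3:1] ×3,  [4:],  [4:1,1] }


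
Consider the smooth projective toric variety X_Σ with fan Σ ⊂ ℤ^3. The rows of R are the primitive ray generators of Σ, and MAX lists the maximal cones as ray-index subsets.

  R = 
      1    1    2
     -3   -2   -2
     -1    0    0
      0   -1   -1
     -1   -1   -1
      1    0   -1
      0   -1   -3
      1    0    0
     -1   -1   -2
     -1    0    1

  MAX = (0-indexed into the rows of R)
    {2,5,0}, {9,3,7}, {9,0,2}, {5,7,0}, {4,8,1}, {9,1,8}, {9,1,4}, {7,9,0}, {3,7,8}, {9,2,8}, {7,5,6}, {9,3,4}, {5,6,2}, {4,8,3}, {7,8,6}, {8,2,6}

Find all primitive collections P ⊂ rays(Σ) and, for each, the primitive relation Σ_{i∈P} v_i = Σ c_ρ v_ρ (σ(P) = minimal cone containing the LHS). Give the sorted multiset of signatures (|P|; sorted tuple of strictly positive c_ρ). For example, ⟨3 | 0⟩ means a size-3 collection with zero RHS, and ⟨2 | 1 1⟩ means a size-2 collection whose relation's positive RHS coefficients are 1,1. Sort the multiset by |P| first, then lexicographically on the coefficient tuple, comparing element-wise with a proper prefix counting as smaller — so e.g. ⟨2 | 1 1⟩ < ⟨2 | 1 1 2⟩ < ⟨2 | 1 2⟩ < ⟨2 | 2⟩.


The 24 primitive collections of Σ (r=10, n=3):

  {0,8}:  v_{0} + v_{8} = 0  so sig = ⟨2 | 0⟩
  {2,7}:  v_{2} + v_{7} = 0  so sig = ⟨2 | 0⟩
  {5,9}:  v_{5} + v_{9} = 0  so sig = ⟨2 | 0⟩
  {0,6}:  v_{0} + v_{6} = v_{5}  so sig = ⟨2 | 1⟩
  {2,3}:  v_{2} + v_{3} = v_{4}  so sig = ⟨2 | 1⟩
  {4,7}:  v_{4} + v_{7} = v_{3}  so sig = ⟨2 | 1⟩
  {5,8}:  v_{5} + v_{8} = v_{6}  so sig = ⟨2 | 1⟩
  {6,9}:  v_{6} + v_{9} = v_{8}  so sig = ⟨2 | 1⟩
  {0,1}:  v_{0} + v_{1} = v_{4} + v_{9}  so sig = ⟨2 | 1 1⟩
  {0,4}:  v_{0} + v_{4} = v_{7} + v_{9}  so sig = ⟨2 | 1 1⟩
  {1,5}:  v_{1} + v_{5} = v_{4} + v_{8}  so sig = ⟨2 | 1 1⟩
  {2,4}:  v_{2} + v_{4} = v_{8} + v_{9}  so sig = ⟨2 | 1 1⟩
  {4,5}:  v_{4} + v_{5} = v_{7} + v_{8}  so sig = ⟨2 | 1 1⟩
  {0,3}:  v_{0} + v_{3} = 2·v_{7} + v_{9}  so sig = ⟨2 | 1 2⟩
  {1,6}:  v_{1} + v_{6} = v_{4} + 2·v_{8}  so sig = ⟨2 | 1 2⟩
  {3,5}:  v_{3} + v_{5} = 2·v_{7} + v_{8}  so sig = ⟨2 | 1 2⟩
  {4,6}:  v_{4} + v_{6} = v_{7} + 2·v_{8}  so sig = ⟨2 | 1 2⟩
  {1,7}:  v_{1} + v_{7} = 2·v_{4}  so sig = ⟨2 | 2⟩
  {1,2}:  v_{1} + v_{2} = 2·v_{8} + 2·v_{9}  so sig = ⟨2 | 2 2⟩
  {3,6}:  v_{3} + v_{6} = 2·v_{7} + 2·v_{8}  so sig = ⟨2 | 2 2⟩
  {1,3}:  v_{1} + v_{3} = 3·v_{4}  so sig = ⟨2 | 3⟩
  {4,8,9}:  v_{4} + v_{8} + v_{9} = v_{1}  so sig = ⟨3 | 1⟩
  {7,8,9}:  v_{7} + v_{8} + v_{9} = v_{4}  so sig = ⟨3 | 1⟩
  {3,8,9}:  v_{3} + v_{8} + v_{9} = 2·v_{4}  so sig = ⟨3 | 2⟩

Sorted signature multiset PRS(X):
[⟨2 | 0⟩, ⟨2 | 0⟩, ⟨2 | 0⟩, ⟨2 | 1⟩, ⟨2 | 1⟩, ⟨2 | 1⟩, ⟨2 | 1⟩, ⟨2 | 1⟩, ⟨2 | 1 1⟩, ⟨2 | 1 1⟩, ⟨2 | 1 1⟩, ⟨2 | 1 1⟩, ⟨2 | 1 1⟩, ⟨2 | 1 2⟩, ⟨2 | 1 2⟩, ⟨2 | 1 2⟩, ⟨2 | 1 2⟩, ⟨2 | 2⟩, ⟨2 | 2 2⟩, ⟨2 | 2 2⟩, ⟨2 | 3⟩, ⟨3 | 1⟩, ⟨3 | 1⟩, ⟨3 | 2⟩]


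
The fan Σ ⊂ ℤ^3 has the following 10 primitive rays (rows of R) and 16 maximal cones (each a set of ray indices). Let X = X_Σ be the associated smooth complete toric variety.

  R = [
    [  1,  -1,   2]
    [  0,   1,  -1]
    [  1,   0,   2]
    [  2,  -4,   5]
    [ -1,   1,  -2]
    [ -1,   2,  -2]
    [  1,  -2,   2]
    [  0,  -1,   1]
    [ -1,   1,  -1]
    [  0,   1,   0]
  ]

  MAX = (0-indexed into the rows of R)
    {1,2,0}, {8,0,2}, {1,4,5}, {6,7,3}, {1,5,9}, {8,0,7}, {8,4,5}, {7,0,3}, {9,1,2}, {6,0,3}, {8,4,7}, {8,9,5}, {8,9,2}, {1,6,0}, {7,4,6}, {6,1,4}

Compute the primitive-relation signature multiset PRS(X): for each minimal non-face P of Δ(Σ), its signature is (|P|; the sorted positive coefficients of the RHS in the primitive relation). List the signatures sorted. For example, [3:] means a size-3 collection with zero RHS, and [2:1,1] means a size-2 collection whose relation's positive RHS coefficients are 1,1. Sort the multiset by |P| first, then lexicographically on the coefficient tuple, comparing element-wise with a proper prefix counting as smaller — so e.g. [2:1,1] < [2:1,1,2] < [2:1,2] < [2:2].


Primitive collections (22):

  P={0,4}:  v_{0} + v_{4} = 0  ⟹  sig = [2:]
  P={1,7}:  v_{1} + v_{7} = 0  ⟹  sig = [2:]
  P={5,6}:  v_{5} + v_{6} = 0  ⟹  sig = [2:]
  P={0,5}:  v_{0} + v_{5} = v_{9}  ⟹  sig = [2:1]
  P={0,9}:  v_{0} + v_{9} = v_{2}  ⟹  sig = [2:1]
  P={1,8}:  v_{1} + v_{8} = v_{5}  ⟹  sig = [2:1]
  P={2,4}:  v_{2} + v_{4} = v_{9}  ⟹  sig = [2:1]
  P={4,9}:  v_{4} + v_{9} = v_{5}  ⟹  sig = [2:1]
  P={5,7}:  v_{5} + v_{7} = v_{8}  ⟹  sig = [2:1]
  P={6,8}:  v_{6} + v_{8} = v_{7}  ⟹  sig = [2:1]
  P={6,9}:  v_{6} + v_{9} = v_{0}  ⟹  sig = [2:1]
  P={1,3}:  v_{1} + v_{3} = v_{0} + v_{6}  ⟹  sig = [2:1,1]
  P={3,4}:  v_{3} + v_{4} = v_{6} + v_{7}  ⟹  sig = [2:1,1]
  P={3,5}:  v_{3} + v_{5} = v_{0} + v_{7}  ⟹  sig = [2:1,1]
  P={7,9}:  v_{7} + v_{9} = v_{0} + v_{8}  ⟹  sig = [2:1,1]
  P={2,7}:  v_{2} + v_{7} = 2·v_{0} + v_{8}  ⟹  sig = [2:1,2]
  P={3,8}:  v_{3} + v_{8} = v_{0} + 2·v_{7}  ⟹  sig = [2:1,2]
  P={3,9}:  v_{3} + v_{9} = 2·v_{0} + v_{7}  ⟹  sig = [2:1,2]
  P={2,3}:  v_{2} + v_{3} = 3·v_{0} + v_{7}  ⟹  sig = [2:1,3]
  P={2,5}:  v_{2} + v_{5} = 2·v_{9}  ⟹  sig = [2:2]
  P={2,6}:  v_{2} + v_{6} = 2·v_{0}  ⟹  sig = [2:2]
  P={0,6,7}:  v_{0} + v_{6} + v_{7} = v_{3}  ⟹  sig = [3:1]

Sorted signature multiset PRS(X):
{ [2:] ×3,  [2:1] ×8,  [2:1,1] ×4,  [2:1,2] ×3,  [2:1,3],  [2:2] ×2,  [3:1] }


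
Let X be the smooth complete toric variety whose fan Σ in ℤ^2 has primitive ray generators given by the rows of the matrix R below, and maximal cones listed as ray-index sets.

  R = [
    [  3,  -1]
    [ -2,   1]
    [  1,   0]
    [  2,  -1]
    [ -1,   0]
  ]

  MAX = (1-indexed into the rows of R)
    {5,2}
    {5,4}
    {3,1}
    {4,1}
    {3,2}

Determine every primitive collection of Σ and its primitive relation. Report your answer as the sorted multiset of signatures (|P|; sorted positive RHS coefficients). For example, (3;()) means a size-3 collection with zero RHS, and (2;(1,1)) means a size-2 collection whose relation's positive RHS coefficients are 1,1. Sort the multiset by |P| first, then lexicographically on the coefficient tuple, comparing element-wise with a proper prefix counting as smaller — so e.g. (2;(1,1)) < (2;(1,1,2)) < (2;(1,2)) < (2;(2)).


Σ has 5 primitive collections:

  P={2,4}:  v_{2} + v_{4} = 0  →  sig = (2;())
  P={3,5}:  v_{3} + v_{5} = 0  →  sig = (2;())
  P={1,2}:  v_{1} + v_{2} = v_{3}  →  sig = (2;(1))
  P={1,5}:  v_{1} + v_{5} = v_{4}  →  sig = (2;(1))
  P={3,4}:  v_{3} + v_{4} = v_{1}  →  sig = (2;(1))

Sorted signature multiset PRS(X):
    (2;())
    (2;())
    (2;(1))
    (2;(1))
    (2;(1))


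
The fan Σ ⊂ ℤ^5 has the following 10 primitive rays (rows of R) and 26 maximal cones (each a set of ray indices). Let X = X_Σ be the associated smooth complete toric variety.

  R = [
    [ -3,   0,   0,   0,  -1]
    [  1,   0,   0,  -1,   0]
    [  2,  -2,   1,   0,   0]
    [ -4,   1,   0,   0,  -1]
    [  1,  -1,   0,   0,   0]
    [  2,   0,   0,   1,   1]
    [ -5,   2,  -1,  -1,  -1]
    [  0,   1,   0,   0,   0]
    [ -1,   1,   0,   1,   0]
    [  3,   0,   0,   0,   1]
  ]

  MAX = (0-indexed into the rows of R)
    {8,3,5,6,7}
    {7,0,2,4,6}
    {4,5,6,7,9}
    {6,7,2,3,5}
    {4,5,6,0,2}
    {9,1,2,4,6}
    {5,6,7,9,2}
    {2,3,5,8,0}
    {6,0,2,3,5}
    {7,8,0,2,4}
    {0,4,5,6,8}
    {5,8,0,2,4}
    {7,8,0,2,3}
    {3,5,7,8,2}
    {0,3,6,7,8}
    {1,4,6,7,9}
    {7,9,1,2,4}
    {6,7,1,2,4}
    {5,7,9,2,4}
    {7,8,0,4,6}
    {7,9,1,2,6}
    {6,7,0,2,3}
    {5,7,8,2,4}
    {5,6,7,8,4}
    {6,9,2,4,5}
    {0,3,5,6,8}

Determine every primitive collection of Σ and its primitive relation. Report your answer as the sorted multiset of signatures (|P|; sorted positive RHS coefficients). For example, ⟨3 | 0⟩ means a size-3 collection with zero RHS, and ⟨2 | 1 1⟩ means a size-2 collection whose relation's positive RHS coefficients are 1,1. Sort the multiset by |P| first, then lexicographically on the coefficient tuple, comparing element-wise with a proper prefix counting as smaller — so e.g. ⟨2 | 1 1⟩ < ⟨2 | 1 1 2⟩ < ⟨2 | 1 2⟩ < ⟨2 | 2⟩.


Δ(Σ) — 10 vertices, 12 min non-faces:

  P = {0,9}:  v_{0} + v_{9} = 0  ⟹  sig = ⟨2 | 0⟩
  P = {1,5}:  v_{1} + v_{5} = v_{9}  ⟹  sig = ⟨2 | 1⟩
  P = {1,8}:  v_{1} + v_{8} = v_{7}  ⟹  sig = ⟨2 | 1⟩
  P = {3,4}:  v_{3} + v_{4} = v_{0}  ⟹  sig = ⟨2 | 1⟩
  P = {8,9}:  v_{8} + v_{9} = v_{5} + v_{7}  ⟹  sig = ⟨2 | 1 1⟩
  P = {1,3}:  v_{1} + v_{3} = v_{2} + v_{6} + v_{7}  ⟹  sig = ⟨2 | 1 1 1⟩
  P = {0,1}:  v_{0} + v_{1} = v_{2} + v_{4} + v_{6} + v_{7}  ⟹  sig = ⟨2 | 1 1 1 1⟩
  P = {3,9}:  v_{3} + v_{9} = v_{2} + v_{5} + v_{6} + v_{7}  ⟹  sig = ⟨2 | 1 1 1 1⟩
  P = {0,5,7}:  v_{0} + v_{5} + v_{7} = v_{8}  ⟹  sig = ⟨3 | 1⟩
  P = {2,6,8}:  v_{2} + v_{6} + v_{8} = v_{3}  ⟹  sig = ⟨3 | 1⟩
  P = {2,4,5,6,7}:  v_{2} + v_{4} + v_{5} + v_{6} + v_{7} = 0  ⟹  sig = ⟨5 | 0⟩
  P = {2,4,6,7,9}:  v_{2} + v_{4} + v_{6} + v_{7} + v_{9} = v_{1}  ⟹  sig = ⟨5 | 1⟩

Hence PRS(X_Σ) =
    ⟨2 | 0⟩
    ⟨2 | 1⟩
    ⟨2 | 1⟩
    ⟨2 | 1⟩
    ⟨2 | 1 1⟩
    ⟨2 | 1 1 1⟩
    ⟨2 | 1 1 1 1⟩
    ⟨2 | 1 1 1 1⟩
    ⟨3 | 1⟩
    ⟨3 | 1⟩
    ⟨5 | 0⟩
    ⟨5 | 1⟩


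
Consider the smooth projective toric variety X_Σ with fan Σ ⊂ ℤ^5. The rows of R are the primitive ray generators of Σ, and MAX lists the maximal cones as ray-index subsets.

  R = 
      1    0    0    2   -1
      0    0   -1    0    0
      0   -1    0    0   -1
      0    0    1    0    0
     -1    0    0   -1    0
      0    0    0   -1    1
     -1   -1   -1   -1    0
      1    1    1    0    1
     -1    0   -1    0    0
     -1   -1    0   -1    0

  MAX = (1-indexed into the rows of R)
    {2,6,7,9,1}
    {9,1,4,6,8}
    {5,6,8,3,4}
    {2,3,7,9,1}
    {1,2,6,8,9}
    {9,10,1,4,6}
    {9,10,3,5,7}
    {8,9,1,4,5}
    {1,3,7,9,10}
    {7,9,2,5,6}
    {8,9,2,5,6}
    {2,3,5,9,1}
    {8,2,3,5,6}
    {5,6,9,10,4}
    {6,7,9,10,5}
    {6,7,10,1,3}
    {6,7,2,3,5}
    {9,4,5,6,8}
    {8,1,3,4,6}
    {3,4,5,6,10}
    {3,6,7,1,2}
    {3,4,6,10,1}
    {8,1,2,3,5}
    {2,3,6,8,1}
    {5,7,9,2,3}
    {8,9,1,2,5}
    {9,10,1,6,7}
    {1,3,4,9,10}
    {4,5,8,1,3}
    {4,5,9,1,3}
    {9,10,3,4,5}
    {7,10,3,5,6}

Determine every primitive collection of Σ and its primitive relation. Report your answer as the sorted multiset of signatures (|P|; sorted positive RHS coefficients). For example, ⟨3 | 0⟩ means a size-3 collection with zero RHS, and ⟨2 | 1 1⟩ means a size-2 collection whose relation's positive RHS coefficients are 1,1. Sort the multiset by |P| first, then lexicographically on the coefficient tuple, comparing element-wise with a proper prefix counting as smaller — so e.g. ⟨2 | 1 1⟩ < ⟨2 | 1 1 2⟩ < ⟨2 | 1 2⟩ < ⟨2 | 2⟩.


10 minimal non-faces of Δ(Σ) (on 10 rays):

  P = {2,4}:  v_{2} + v_{4} = 0 ; sig = ⟨2 | 0⟩
  P = {2,10}:  v_{2} + v_{10} = v_{7} ; sig = ⟨2 | 1⟩
  P = {4,7}:  v_{4} + v_{7} = v_{10} ; sig = ⟨2 | 1⟩
  P = {7,8}:  v_{7} + v_{8} = v_{6} ; sig = ⟨2 | 1⟩
  P = {8,10}:  v_{8} + v_{10} = v_{4} + v_{6} ; sig = ⟨2 | 1 1⟩
  P = {1,5,6}:  v_{1} + v_{5} + v_{6} = 0 ; sig = ⟨3 | 0⟩
  P = {3,8,9}:  v_{3} + v_{8} + v_{9} = 0 ; sig = ⟨3 | 0⟩
  P = {3,6,9}:  v_{3} + v_{6} + v_{9} = v_{7} ; sig = ⟨3 | 1⟩
  P = {1,5,7}:  v_{1} + v_{5} + v_{7} = v_{3} + v_{9} ; sig = ⟨3 | 1 1⟩
  P = {1,5,10}:  v_{1} + v_{5} + v_{10} = v_{3} + v_{4} + v_{9} ; sig = ⟨3 | 1 1 1⟩

so the primitive-relation signature multiset is
[⟨2 | 0⟩, ⟨2 | 1⟩, ⟨2 | 1⟩, ⟨2 | 1⟩, ⟨2 | 1 1⟩, ⟨3 | 0⟩, ⟨3 | 0⟩, ⟨3 | 1⟩, ⟨3 | 1 1⟩, ⟨3 | 1 1 1⟩]


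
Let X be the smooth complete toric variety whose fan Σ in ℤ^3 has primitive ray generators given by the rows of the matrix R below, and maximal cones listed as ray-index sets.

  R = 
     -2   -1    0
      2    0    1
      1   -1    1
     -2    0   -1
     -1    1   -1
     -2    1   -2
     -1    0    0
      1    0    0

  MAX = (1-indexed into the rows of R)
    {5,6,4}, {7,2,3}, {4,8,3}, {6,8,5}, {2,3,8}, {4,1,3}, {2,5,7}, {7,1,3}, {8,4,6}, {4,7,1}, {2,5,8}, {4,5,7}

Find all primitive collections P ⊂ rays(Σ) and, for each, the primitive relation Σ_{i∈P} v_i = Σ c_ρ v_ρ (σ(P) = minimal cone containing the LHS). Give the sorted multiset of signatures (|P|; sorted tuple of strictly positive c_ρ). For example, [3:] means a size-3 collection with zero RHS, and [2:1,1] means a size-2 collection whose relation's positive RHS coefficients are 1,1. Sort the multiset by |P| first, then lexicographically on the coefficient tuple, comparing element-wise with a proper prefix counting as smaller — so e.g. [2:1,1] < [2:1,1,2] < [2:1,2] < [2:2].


Δ(Σ) — 8 vertices, 12 min non-faces:

  P = {2,4}:  v_{2} + v_{4} = 0 ; sig = [2:]
  P = {3,5}:  v_{3} + v_{5} = 0 ; sig = [2:]
  P = {7,8}:  v_{7} + v_{8} = 0 ; sig = [2:]
  P = {1,2}:  v_{1} + v_{2} = v_{3} + v_{7} ; sig = [2:1,1]
  P = {1,5}:  v_{1} + v_{5} = v_{4} + v_{7} ; sig = [2:1,1]
  P = {1,8}:  v_{1} + v_{8} = v_{3} + v_{4} ; sig = [2:1,1]
  P = {2,6}:  v_{2} + v_{6} = v_{5} + v_{8} ; sig = [2:1,1]
  P = {3,6}:  v_{3} + v_{6} = v_{4} + v_{8} ; sig = [2:1,1]
  P = {6,7}:  v_{6} + v_{7} = v_{4} + v_{5} ; sig = [2:1,1]
  P = {1,6}:  v_{1} + v_{6} = 2·v_{4} ; sig = [2:2]
  P = {3,4,7}:  v_{3} + v_{4} + v_{7} = v_{1} ; sig = [3:1]
  P = {4,5,8}:  v_{4} + v_{5} + v_{8} = v_{6} ; sig = [3:1]

so the primitive-relation signature multiset is
{ [2:] ×3,  [2:1,1] ×6,  [2:2],  [3:1] ×2 }


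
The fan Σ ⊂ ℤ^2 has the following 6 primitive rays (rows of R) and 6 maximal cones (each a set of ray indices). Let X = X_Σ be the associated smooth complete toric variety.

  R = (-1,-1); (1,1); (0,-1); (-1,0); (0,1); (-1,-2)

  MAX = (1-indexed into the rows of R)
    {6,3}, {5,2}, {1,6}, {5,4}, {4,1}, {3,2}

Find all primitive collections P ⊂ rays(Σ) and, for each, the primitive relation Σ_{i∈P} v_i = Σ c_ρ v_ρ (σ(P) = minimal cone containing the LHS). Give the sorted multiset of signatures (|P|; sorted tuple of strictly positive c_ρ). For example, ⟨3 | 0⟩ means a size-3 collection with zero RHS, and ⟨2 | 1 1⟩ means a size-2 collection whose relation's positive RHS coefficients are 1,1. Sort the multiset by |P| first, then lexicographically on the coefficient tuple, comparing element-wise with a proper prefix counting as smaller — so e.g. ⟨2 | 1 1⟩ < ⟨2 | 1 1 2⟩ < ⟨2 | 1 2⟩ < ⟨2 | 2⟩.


Primitive collections (9):

  P = {1,2}:  v_{1} + v_{2} = 0  ⟹  sig = ⟨2 | 0⟩
  P = {3,5}:  v_{3} + v_{5} = 0  ⟹  sig = ⟨2 | 0⟩
  P = {1,3}:  v_{1} + v_{3} = v_{6}  ⟹  sig = ⟨2 | 1⟩
  P = {1,5}:  v_{1} + v_{5} = v_{4}  ⟹  sig = ⟨2 | 1⟩
  P = {2,4}:  v_{2} + v_{4} = v_{5}  ⟹  sig = ⟨2 | 1⟩
  P = {2,6}:  v_{2} + v_{6} = v_{3}  ⟹  sig = ⟨2 | 1⟩
  P = {3,4}:  v_{3} + v_{4} = v_{1}  ⟹  sig = ⟨2 | 1⟩
  P = {5,6}:  v_{5} + v_{6} = v_{1}  ⟹  sig = ⟨2 | 1⟩
  P = {4,6}:  v_{4} + v_{6} = 2·v_{1}  ⟹  sig = ⟨2 | 2⟩

Signatures (|P|; sorted positive RHS coefficients), sorted:
{ ⟨2 | 0⟩ ×2,  ⟨2 | 1⟩ ×6,  ⟨2 | 2⟩ }
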